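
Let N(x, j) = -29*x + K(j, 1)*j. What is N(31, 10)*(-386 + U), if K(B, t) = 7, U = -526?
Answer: 756048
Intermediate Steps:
N(x, j) = -29*x + 7*j
N(31, 10)*(-386 + U) = (-29*31 + 7*10)*(-386 - 526) = (-899 + 70)*(-912) = -829*(-912) = 756048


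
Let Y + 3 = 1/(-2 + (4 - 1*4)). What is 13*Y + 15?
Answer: -61/2 ≈ -30.500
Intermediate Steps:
Y = -7/2 (Y = -3 + 1/(-2 + (4 - 1*4)) = -3 + 1/(-2 + (4 - 4)) = -3 + 1/(-2 + 0) = -3 + 1/(-2) = -3 - ½ = -7/2 ≈ -3.5000)
13*Y + 15 = 13*(-7/2) + 15 = -91/2 + 15 = -61/2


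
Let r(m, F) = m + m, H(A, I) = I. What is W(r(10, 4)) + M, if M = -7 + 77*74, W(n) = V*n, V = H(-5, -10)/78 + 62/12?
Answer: 75293/13 ≈ 5791.8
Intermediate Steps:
r(m, F) = 2*m
V = 131/26 (V = -10/78 + 62/12 = -10*1/78 + 62*(1/12) = -5/39 + 31/6 = 131/26 ≈ 5.0385)
W(n) = 131*n/26
M = 5691 (M = -7 + 5698 = 5691)
W(r(10, 4)) + M = 131*(2*10)/26 + 5691 = (131/26)*20 + 5691 = 1310/13 + 5691 = 75293/13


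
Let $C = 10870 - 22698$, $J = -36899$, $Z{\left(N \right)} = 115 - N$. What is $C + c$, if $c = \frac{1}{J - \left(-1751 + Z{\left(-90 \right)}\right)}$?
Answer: $- \frac{418155285}{35353} \approx -11828.0$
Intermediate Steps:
$c = - \frac{1}{35353}$ ($c = \frac{1}{-36899 + \left(1751 - \left(115 - -90\right)\right)} = \frac{1}{-36899 + \left(1751 - \left(115 + 90\right)\right)} = \frac{1}{-36899 + \left(1751 - 205\right)} = \frac{1}{-36899 + 1546} = \frac{1}{-35353} = - \frac{1}{35353} \approx -2.8286 \cdot 10^{-5}$)
$C = -11828$
$C + c = -11828 - \frac{1}{35353} = - \frac{418155285}{35353}$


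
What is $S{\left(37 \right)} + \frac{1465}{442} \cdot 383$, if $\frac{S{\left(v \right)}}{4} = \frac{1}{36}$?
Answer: $\frac{5050297}{3978} \approx 1269.6$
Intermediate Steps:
$S{\left(v \right)} = \frac{1}{9}$ ($S{\left(v \right)} = \frac{4}{36} = 4 \cdot \frac{1}{36} = \frac{1}{9}$)
$S{\left(37 \right)} + \frac{1465}{442} \cdot 383 = \frac{1}{9} + \frac{1465}{442} \cdot 383 = \frac{1}{9} + \frac{561095}{442} = \frac{5050297}{3978}$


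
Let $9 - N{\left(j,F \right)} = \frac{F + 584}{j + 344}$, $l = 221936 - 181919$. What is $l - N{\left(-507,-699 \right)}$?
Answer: $\frac{6521419}{163} \approx 40009.0$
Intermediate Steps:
$l = 40017$
$N{\left(j,F \right)} = 9 - \frac{584 + F}{344 + j}$ ($N{\left(j,F \right)} = 9 - \frac{F + 584}{j + 344} = 9 - \frac{584 + F}{344 + j}$)
$l - N{\left(-507,-699 \right)} = 40017 - \frac{2512 - -699 + 9 \left(-507\right)}{344 - 507} = 40017 - \frac{2512 + 699 - 4563}{-163} = 40017 - \left(- \frac{1}{163}\right) \left(-1352\right) = 40017 - \frac{1352}{163} = \frac{6521419}{163}$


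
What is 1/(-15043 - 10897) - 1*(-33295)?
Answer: 863672299/25940 ≈ 33295.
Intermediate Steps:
1/(-15043 - 10897) - 1*(-33295) = 1/(-25940) + 33295 = -1/25940 + 33295 = 863672299/25940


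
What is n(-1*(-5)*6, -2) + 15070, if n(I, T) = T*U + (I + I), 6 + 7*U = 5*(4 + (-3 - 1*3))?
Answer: 105942/7 ≈ 15135.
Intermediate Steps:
U = -16/7 (U = -6/7 + (5*(4 + (-3 - 1*3)))/7 = -6/7 + (5*(4 + (-3 - 3)))/7 = -6/7 + (5*(4 - 6))/7 = -6/7 + (5*(-2))/7 = -6/7 + (⅐)*(-10) = -6/7 - 10/7 = -16/7 ≈ -2.2857)
n(I, T) = 2*I - 16*T/7 (n(I, T) = T*(-16/7) + (I + I) = -16*T/7 + 2*I = 2*I - 16*T/7)
n(-1*(-5)*6, -2) + 15070 = (2*(-1*(-5)*6) - 16/7*(-2)) + 15070 = (2*(5*6) + 32/7) + 15070 = (2*30 + 32/7) + 15070 = (60 + 32/7) + 15070 = 452/7 + 15070 = 105942/7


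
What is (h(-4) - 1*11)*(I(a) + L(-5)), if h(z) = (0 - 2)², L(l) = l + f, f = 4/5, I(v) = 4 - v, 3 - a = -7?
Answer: 357/5 ≈ 71.400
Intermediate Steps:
a = 10 (a = 3 - 1*(-7) = 3 + 7 = 10)
f = ⅘ (f = 4*(⅕) = ⅘ ≈ 0.80000)
L(l) = ⅘ + l (L(l) = l + ⅘ = ⅘ + l)
h(z) = 4 (h(z) = (-2)² = 4)
(h(-4) - 1*11)*(I(a) + L(-5)) = (4 - 1*11)*((4 - 1*10) + (⅘ - 5)) = (4 - 11)*((4 - 10) - 21/5) = -7*(-6 - 21/5) = -7*(-51/5) = 357/5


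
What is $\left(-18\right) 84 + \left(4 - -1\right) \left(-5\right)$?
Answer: $-1537$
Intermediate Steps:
$\left(-18\right) 84 + \left(4 - -1\right) \left(-5\right) = -1512 + \left(4 + 1\right) \left(-5\right) = -1512 + 5 \left(-5\right) = -1512 - 25 = -1537$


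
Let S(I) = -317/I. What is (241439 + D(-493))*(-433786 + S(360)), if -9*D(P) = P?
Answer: -84853034353997/810 ≈ -1.0476e+11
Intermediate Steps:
D(P) = -P/9
(241439 + D(-493))*(-433786 + S(360)) = (241439 - ⅑*(-493))*(-433786 - 317/360) = (241439 + 493/9)*(-433786 - 317*1/360) = 2173444*(-433786 - 317/360)/9 = (2173444/9)*(-156163277/360) = -84853034353997/810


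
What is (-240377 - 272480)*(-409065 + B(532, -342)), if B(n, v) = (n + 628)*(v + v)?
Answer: 616713106785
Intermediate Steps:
B(n, v) = 2*v*(628 + n) (B(n, v) = (628 + n)*(2*v) = 2*v*(628 + n))
(-240377 - 272480)*(-409065 + B(532, -342)) = (-240377 - 272480)*(-409065 + 2*(-342)*(628 + 532)) = -512857*(-409065 + 2*(-342)*1160) = -512857*(-409065 - 793440) = -512857*(-1202505) = 616713106785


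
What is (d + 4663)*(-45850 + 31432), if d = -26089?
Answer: 308920068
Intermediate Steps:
(d + 4663)*(-45850 + 31432) = (-26089 + 4663)*(-45850 + 31432) = -21426*(-14418) = 308920068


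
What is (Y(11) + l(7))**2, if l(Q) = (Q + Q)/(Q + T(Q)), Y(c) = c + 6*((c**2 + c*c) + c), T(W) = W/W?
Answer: 37491129/16 ≈ 2.3432e+6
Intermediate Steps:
T(W) = 1
Y(c) = 7*c + 12*c**2 (Y(c) = c + 6*((c**2 + c**2) + c) = c + 6*(2*c**2 + c) = c + 6*(c + 2*c**2) = c + (6*c + 12*c**2) = 7*c + 12*c**2)
l(Q) = 2*Q/(1 + Q) (l(Q) = (Q + Q)/(Q + 1) = (2*Q)/(1 + Q) = 2*Q/(1 + Q))
(Y(11) + l(7))**2 = (11*(7 + 12*11) + 2*7/(1 + 7))**2 = (11*(7 + 132) + 2*7/8)**2 = (11*139 + 2*7*(1/8))**2 = (1529 + 7/4)**2 = (6123/4)**2 = 37491129/16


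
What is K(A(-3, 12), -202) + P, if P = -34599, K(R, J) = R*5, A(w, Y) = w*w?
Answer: -34554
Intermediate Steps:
A(w, Y) = w²
K(R, J) = 5*R
K(A(-3, 12), -202) + P = 5*(-3)² - 34599 = 5*9 - 34599 = 45 - 34599 = -34554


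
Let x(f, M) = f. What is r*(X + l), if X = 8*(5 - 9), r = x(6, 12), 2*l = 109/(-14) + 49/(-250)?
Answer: -188952/875 ≈ -215.95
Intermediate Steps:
l = -3492/875 (l = (109/(-14) + 49/(-250))/2 = (109*(-1/14) + 49*(-1/250))/2 = (-109/14 - 49/250)/2 = (½)*(-6984/875) = -3492/875 ≈ -3.9909)
r = 6
X = -32 (X = 8*(-4) = -32)
r*(X + l) = 6*(-32 - 3492/875) = 6*(-31492/875) = -188952/875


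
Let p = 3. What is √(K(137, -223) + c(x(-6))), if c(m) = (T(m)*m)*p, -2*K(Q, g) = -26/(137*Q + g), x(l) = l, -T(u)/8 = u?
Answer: I*√297176115126/18546 ≈ 29.394*I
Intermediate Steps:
T(u) = -8*u
K(Q, g) = 13/(g + 137*Q) (K(Q, g) = -(-13)/(137*Q + g) = -(-13)/(g + 137*Q) = 13/(g + 137*Q))
c(m) = -24*m² (c(m) = ((-8*m)*m)*3 = -8*m²*3 = -24*m²)
√(K(137, -223) + c(x(-6))) = √(13/(-223 + 137*137) - 24*(-6)²) = √(13/(-223 + 18769) - 24*36) = √(13/18546 - 864) = √(-16023731/18546) = I*√297176115126/18546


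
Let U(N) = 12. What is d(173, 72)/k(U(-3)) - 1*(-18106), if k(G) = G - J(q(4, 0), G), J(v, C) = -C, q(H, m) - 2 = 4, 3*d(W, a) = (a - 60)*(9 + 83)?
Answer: 54364/3 ≈ 18121.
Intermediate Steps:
d(W, a) = -1840 + 92*a/3 (d(W, a) = ((a - 60)*(9 + 83))/3 = ((-60 + a)*92)/3 = (-5520 + 92*a)/3 = -1840 + 92*a/3)
q(H, m) = 6 (q(H, m) = 2 + 4 = 6)
k(G) = 2*G (k(G) = G - (-1)*G = G + G = 2*G)
d(173, 72)/k(U(-3)) - 1*(-18106) = (-1840 + (92/3)*72)/((2*12)) - 1*(-18106) = (-1840 + 2208)/24 + 18106 = 368*(1/24) + 18106 = 46/3 + 18106 = 54364/3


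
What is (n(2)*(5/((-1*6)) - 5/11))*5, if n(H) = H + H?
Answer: -850/33 ≈ -25.758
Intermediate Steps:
n(H) = 2*H
(n(2)*(5/((-1*6)) - 5/11))*5 = ((2*2)*(5/((-1*6)) - 5/11))*5 = (4*(5/(-6) - 5*1/11))*5 = (4*(5*(-⅙) - 5/11))*5 = (4*(-⅚ - 5/11))*5 = (4*(-85/66))*5 = -170/33*5 = -850/33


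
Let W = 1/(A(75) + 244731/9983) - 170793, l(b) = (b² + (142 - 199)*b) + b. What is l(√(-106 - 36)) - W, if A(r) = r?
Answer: 169534249873/993456 - 56*I*√142 ≈ 1.7065e+5 - 667.32*I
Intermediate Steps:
l(b) = b² - 56*b (l(b) = (b² - 57*b) + b = b² - 56*b)
W = -169675320625/993456 (W = 1/(75 + 244731/9983) - 170793 = 1/(993456/9983) - 170793 = 9983/993456 - 170793 = -169675320625/993456 ≈ -1.7079e+5)
l(√(-106 - 36)) - W = √(-106 - 36)*(-56 + √(-106 - 36)) - 1*(-169675320625/993456) = √(-142)*(-56 + √(-142)) + 169675320625/993456 = (I*√142)*(-56 + I*√142) + 169675320625/993456 = I*√142*(-56 + I*√142) + 169675320625/993456 = 169675320625/993456 + I*√142*(-56 + I*√142)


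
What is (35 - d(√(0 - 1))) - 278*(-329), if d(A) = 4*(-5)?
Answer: 91517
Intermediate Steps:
d(A) = -20
(35 - d(√(0 - 1))) - 278*(-329) = (35 - 1*(-20)) - 278*(-329) = (35 + 20) + 91462 = 55 + 91462 = 91517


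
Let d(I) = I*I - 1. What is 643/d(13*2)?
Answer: 643/675 ≈ 0.95259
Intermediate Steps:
d(I) = -1 + I² (d(I) = I² - 1 = -1 + I²)
643/d(13*2) = 643/(-1 + (13*2)²) = 643/(-1 + 26²) = 643/(-1 + 676) = 643/675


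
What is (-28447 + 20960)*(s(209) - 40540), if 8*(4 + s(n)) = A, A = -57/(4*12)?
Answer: 38854917037/128 ≈ 3.0355e+8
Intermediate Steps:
A = -19/16 (A = -57/48 = -57*1/48 = -19/16 ≈ -1.1875)
s(n) = -531/128 (s(n) = -4 + (1/8)*(-19/16) = -4 - 19/128 = -531/128)
(-28447 + 20960)*(s(209) - 40540) = (-28447 + 20960)*(-531/128 - 40540) = -7487*(-5189651/128) = 38854917037/128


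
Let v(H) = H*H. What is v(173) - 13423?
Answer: 16506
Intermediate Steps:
v(H) = H**2
v(173) - 13423 = 173**2 - 13423 = 29929 - 13423 = 16506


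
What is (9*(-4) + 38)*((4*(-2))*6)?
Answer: -96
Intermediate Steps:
(9*(-4) + 38)*((4*(-2))*6) = (-36 + 38)*(-8*6) = 2*(-48) = -96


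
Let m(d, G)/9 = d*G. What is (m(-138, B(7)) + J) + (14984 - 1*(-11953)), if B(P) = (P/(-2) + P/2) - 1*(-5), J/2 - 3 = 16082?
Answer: 52897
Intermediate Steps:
J = 32170 (J = 6 + 2*16082 = 6 + 32164 = 32170)
B(P) = 5 (B(P) = (P*(-½) + P*(½)) + 5 = (-P/2 + P/2) + 5 = 0 + 5 = 5)
m(d, G) = 9*G*d (m(d, G) = 9*(d*G) = 9*(G*d) = 9*G*d)
(m(-138, B(7)) + J) + (14984 - 1*(-11953)) = (9*5*(-138) + 32170) + (14984 - 1*(-11953)) = (-6210 + 32170) + (14984 + 11953) = 25960 + 26937 = 52897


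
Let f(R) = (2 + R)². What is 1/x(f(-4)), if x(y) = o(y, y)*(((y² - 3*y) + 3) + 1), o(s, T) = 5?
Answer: 1/40 ≈ 0.025000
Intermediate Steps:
x(y) = 20 - 15*y + 5*y² (x(y) = 5*(((y² - 3*y) + 3) + 1) = 5*((3 + y² - 3*y) + 1) = 5*(4 + y² - 3*y) = 20 - 15*y + 5*y²)
1/x(f(-4)) = 1/(20 - 15*(2 - 4)² + 5*((2 - 4)²)²) = 1/(20 - 15*(-2)² + 5*((-2)²)²) = 1/(20 - 15*4 + 5*4²) = 1/(20 - 60 + 5*16) = 1/(20 - 60 + 80) = 1/40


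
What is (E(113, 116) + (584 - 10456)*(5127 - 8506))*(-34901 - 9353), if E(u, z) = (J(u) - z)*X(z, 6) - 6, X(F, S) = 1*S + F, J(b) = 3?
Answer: -1475591922784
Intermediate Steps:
X(F, S) = F + S (X(F, S) = S + F = F + S)
E(u, z) = -6 + (3 - z)*(6 + z) (E(u, z) = (3 - z)*(z + 6) - 6 = (3 - z)*(6 + z) - 6 = -6 + (3 - z)*(6 + z))
(E(113, 116) + (584 - 10456)*(5127 - 8506))*(-34901 - 9353) = ((12 - 1*116² - 3*116) + (584 - 10456)*(5127 - 8506))*(-34901 - 9353) = ((12 - 1*13456 - 348) - 9872*(-3379))*(-44254) = ((12 - 13456 - 348) + 33357488)*(-44254) = (-13792 + 33357488)*(-44254) = 33343696*(-44254) = -1475591922784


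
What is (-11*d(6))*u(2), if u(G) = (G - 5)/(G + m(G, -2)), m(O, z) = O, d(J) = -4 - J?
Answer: -165/2 ≈ -82.500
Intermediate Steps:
u(G) = (-5 + G)/(2*G) (u(G) = (G - 5)/(G + G) = (-5 + G)/((2*G)) = (-5 + G)*(1/(2*G)) = (-5 + G)/(2*G))
(-11*d(6))*u(2) = (-11*(-4 - 1*6))*((1/2)*(-5 + 2)/2) = (-11*(-4 - 6))*((1/2)*(1/2)*(-3)) = -11*(-10)*(-3/4) = 110*(-3/4) = -165/2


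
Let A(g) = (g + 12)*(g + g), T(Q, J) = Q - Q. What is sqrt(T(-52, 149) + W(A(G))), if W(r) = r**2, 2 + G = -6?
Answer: 64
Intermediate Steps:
T(Q, J) = 0
G = -8 (G = -2 - 6 = -8)
A(g) = 2*g*(12 + g) (A(g) = (12 + g)*(2*g) = 2*g*(12 + g))
sqrt(T(-52, 149) + W(A(G))) = sqrt(0 + (2*(-8)*(12 - 8))**2) = sqrt(0 + (2*(-8)*4)**2) = sqrt(0 + (-64)**2) = sqrt(0 + 4096) = sqrt(4096) = 64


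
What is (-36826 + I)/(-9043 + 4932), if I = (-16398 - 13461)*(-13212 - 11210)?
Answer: -729179672/4111 ≈ -1.7737e+5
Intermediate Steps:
I = 729216498 (I = -29859*(-24422) = 729216498)
(-36826 + I)/(-9043 + 4932) = (-36826 + 729216498)/(-9043 + 4932) = 729179672/(-4111) = 729179672*(-1/4111) = -729179672/4111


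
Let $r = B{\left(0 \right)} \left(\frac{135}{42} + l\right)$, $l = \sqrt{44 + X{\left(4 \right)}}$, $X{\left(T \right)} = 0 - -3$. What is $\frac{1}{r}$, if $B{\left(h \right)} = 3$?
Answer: $- \frac{210}{7187} + \frac{196 \sqrt{47}}{21561} \approx 0.033102$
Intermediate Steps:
$X{\left(T \right)} = 3$ ($X{\left(T \right)} = 0 + 3 = 3$)
$l = \sqrt{47}$ ($l = \sqrt{44 + 3} = \sqrt{47} \approx 6.8557$)
$r = \frac{135}{14} + 3 \sqrt{47}$ ($r = 3 \left(\frac{135}{42} + \sqrt{47}\right) = 3 \left(135 \cdot \frac{1}{42} + \sqrt{47}\right) = 3 \left(\frac{45}{14} + \sqrt{47}\right) = \frac{135}{14} + 3 \sqrt{47} \approx 30.21$)
$\frac{1}{r} = \frac{1}{\frac{135}{14} + 3 \sqrt{47}}$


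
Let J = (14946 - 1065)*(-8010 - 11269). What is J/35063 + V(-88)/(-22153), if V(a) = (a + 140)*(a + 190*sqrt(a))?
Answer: -846891962137/110964377 - 19760*I*sqrt(22)/22153 ≈ -7632.1 - 4.1837*I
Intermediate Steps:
J = -267611799 (J = 13881*(-19279) = -267611799)
V(a) = (140 + a)*(a + 190*sqrt(a))
J/35063 + V(-88)/(-22153) = -267611799/35063 + ((-88)**2 + 140*(-88) + 190*(-88)**(3/2) + 26600*sqrt(-88))/(-22153) = -267611799*1/35063 + (7744 - 12320 + 190*(-176*I*sqrt(22)) + 26600*(2*I*sqrt(22)))*(-1/22153) = -38230257/5009 + (7744 - 12320 - 33440*I*sqrt(22) + 53200*I*sqrt(22))*(-1/22153) = -38230257/5009 + (-4576 + 19760*I*sqrt(22))*(-1/22153) = -38230257/5009 + (4576/22153 - 19760*I*sqrt(22)/22153) = -846891962137/110964377 - 19760*I*sqrt(22)/22153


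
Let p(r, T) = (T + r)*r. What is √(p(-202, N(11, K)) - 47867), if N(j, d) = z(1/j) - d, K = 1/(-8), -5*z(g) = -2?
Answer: I*√716905/10 ≈ 84.67*I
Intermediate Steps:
z(g) = ⅖ (z(g) = -⅕*(-2) = ⅖)
K = -⅛ ≈ -0.12500
N(j, d) = ⅖ - d
p(r, T) = r*(T + r)
√(p(-202, N(11, K)) - 47867) = √(-202*((⅖ - 1*(-⅛)) - 202) - 47867) = √(-202*((⅖ + ⅛) - 202) - 47867) = √(-202*(21/40 - 202) - 47867) = √(-202*(-8059/40) - 47867) = √(813959/20 - 47867) = √(-143381/20) = I*√716905/10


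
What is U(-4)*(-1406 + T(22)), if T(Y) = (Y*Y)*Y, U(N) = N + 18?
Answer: 129388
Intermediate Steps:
U(N) = 18 + N
T(Y) = Y**3 (T(Y) = Y**2*Y = Y**3)
U(-4)*(-1406 + T(22)) = (18 - 4)*(-1406 + 22**3) = 14*(-1406 + 10648) = 14*9242 = 129388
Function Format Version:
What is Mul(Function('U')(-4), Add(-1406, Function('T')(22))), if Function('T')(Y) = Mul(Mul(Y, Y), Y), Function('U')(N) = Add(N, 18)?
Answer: 129388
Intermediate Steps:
Function('U')(N) = Add(18, N)
Function('T')(Y) = Pow(Y, 3) (Function('T')(Y) = Mul(Pow(Y, 2), Y) = Pow(Y, 3))
Mul(Function('U')(-4), Add(-1406, Function('T')(22))) = Mul(Add(18, -4), Add(-1406, Pow(22, 3))) = Mul(14, Add(-1406, 10648)) = Mul(14, 9242) = 129388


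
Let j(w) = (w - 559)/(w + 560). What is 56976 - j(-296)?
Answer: 5014173/88 ≈ 56979.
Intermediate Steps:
j(w) = (-559 + w)/(560 + w)
56976 - j(-296) = 56976 - (-559 - 296)/(560 - 296) = 56976 - (-855)/264 = 56976 - 1*(-285/88) = 56976 + 285/88 = 5014173/88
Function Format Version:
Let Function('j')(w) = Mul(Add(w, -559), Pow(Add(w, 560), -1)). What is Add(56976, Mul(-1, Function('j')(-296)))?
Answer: Rational(5014173, 88) ≈ 56979.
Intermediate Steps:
Function('j')(w) = Mul(Pow(Add(560, w), -1), Add(-559, w)) (Function('j')(w) = Mul(Add(-559, w), Pow(Add(560, w), -1)) = Mul(Pow(Add(560, w), -1), Add(-559, w)))
Add(56976, Mul(-1, Function('j')(-296))) = Add(56976, Mul(-1, Mul(Pow(Add(560, -296), -1), Add(-559, -296)))) = Add(56976, Mul(-1, Mul(Pow(264, -1), -855))) = Add(56976, Mul(-1, Mul(Rational(1, 264), -855))) = Add(56976, Mul(-1, Rational(-285, 88))) = Add(56976, Rational(285, 88)) = Rational(5014173, 88)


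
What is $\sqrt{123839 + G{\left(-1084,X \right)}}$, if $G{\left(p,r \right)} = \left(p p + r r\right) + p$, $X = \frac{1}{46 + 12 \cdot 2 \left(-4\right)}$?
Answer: $\frac{\sqrt{3244527501}}{50} \approx 1139.2$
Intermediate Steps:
$X = - \frac{1}{50}$ ($X = \frac{1}{46 + 24 \left(-4\right)} = \frac{1}{46 - 96} = \frac{1}{-50} = - \frac{1}{50} \approx -0.02$)
$G{\left(p,r \right)} = p + p^{2} + r^{2}$ ($G{\left(p,r \right)} = \left(p^{2} + r^{2}\right) + p = p + p^{2} + r^{2}$)
$\sqrt{123839 + G{\left(-1084,X \right)}} = \sqrt{123839 + \left(-1084 + \left(-1084\right)^{2} + \left(- \frac{1}{50}\right)^{2}\right)} = \sqrt{123839 + \left(-1084 + 1175056 + \frac{1}{2500}\right)} = \sqrt{123839 + \frac{2934930001}{2500}} = \sqrt{\frac{3244527501}{2500}} = \frac{\sqrt{3244527501}}{50}$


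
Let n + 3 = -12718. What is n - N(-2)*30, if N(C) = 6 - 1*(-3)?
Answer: -12991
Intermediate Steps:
n = -12721 (n = -3 - 12718 = -12721)
N(C) = 9 (N(C) = 6 + 3 = 9)
n - N(-2)*30 = -12721 - 9*30 = -12721 - 1*270 = -12721 - 270 = -12991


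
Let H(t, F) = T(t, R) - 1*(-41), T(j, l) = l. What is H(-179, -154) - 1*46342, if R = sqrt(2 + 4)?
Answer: -46301 + sqrt(6) ≈ -46299.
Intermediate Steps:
R = sqrt(6) ≈ 2.4495
H(t, F) = 41 + sqrt(6) (H(t, F) = sqrt(6) - 1*(-41) = sqrt(6) + 41 = 41 + sqrt(6))
H(-179, -154) - 1*46342 = (41 + sqrt(6)) - 1*46342 = (41 + sqrt(6)) - 46342 = -46301 + sqrt(6)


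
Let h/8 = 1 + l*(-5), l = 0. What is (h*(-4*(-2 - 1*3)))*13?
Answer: 2080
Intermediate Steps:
h = 8 (h = 8*(1 + 0*(-5)) = 8*(1 + 0) = 8*1 = 8)
(h*(-4*(-2 - 1*3)))*13 = (8*(-4*(-2 - 1*3)))*13 = (8*(-4*(-2 - 3)))*13 = (8*(-4*(-5)))*13 = (8*20)*13 = 160*13 = 2080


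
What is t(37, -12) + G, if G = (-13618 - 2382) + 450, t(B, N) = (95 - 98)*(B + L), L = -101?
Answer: -15358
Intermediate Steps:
t(B, N) = 303 - 3*B (t(B, N) = (95 - 98)*(B - 101) = -3*(-101 + B) = 303 - 3*B)
G = -15550 (G = -16000 + 450 = -15550)
t(37, -12) + G = (303 - 3*37) - 15550 = (303 - 111) - 15550 = 192 - 15550 = -15358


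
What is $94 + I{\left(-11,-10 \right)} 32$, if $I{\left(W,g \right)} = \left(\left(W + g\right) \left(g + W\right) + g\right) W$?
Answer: $-151618$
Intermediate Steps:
$I{\left(W,g \right)} = W \left(g + \left(W + g\right)^{2}\right)$ ($I{\left(W,g \right)} = \left(\left(W + g\right) \left(W + g\right) + g\right) W = \left(\left(W + g\right)^{2} + g\right) W = \left(g + \left(W + g\right)^{2}\right) W = W \left(g + \left(W + g\right)^{2}\right)$)
$94 + I{\left(-11,-10 \right)} 32 = 94 + - 11 \left(-10 + \left(-11 - 10\right)^{2}\right) 32 = 94 + - 11 \left(-10 + \left(-21\right)^{2}\right) 32 = 94 + - 11 \left(-10 + 441\right) 32 = 94 + \left(-11\right) 431 \cdot 32 = 94 - 151712 = -151618$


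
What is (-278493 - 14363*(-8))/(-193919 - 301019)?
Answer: 163589/494938 ≈ 0.33052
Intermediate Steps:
(-278493 - 14363*(-8))/(-193919 - 301019) = (-278493 + 114904)/(-494938) = -163589*(-1/494938) = 163589/494938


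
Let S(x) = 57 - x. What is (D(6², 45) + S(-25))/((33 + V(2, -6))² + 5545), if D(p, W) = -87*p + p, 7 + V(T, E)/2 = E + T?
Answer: -1507/2833 ≈ -0.53195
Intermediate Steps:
V(T, E) = -14 + 2*E + 2*T (V(T, E) = -14 + 2*(E + T) = -14 + (2*E + 2*T) = -14 + 2*E + 2*T)
D(p, W) = -86*p
(D(6², 45) + S(-25))/((33 + V(2, -6))² + 5545) = (-86*6² + (57 - 1*(-25)))/((33 + (-14 + 2*(-6) + 2*2))² + 5545) = (-86*36 + (57 + 25))/((33 + (-14 - 12 + 4))² + 5545) = (-3096 + 82)/((33 - 22)² + 5545) = -3014/(11² + 5545) = -3014/(121 + 5545) = -3014/5666 = -3014*1/5666 = -1507/2833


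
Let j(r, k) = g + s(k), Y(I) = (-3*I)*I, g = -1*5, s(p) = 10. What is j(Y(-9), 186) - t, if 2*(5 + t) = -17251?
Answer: 17271/2 ≈ 8635.5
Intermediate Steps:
t = -17261/2 (t = -5 + (1/2)*(-17251) = -5 - 17251/2 = -17261/2 ≈ -8630.5)
g = -5
Y(I) = -3*I**2
j(r, k) = 5 (j(r, k) = -5 + 10 = 5)
j(Y(-9), 186) - t = 5 - 1*(-17261/2) = 5 + 17261/2 = 17271/2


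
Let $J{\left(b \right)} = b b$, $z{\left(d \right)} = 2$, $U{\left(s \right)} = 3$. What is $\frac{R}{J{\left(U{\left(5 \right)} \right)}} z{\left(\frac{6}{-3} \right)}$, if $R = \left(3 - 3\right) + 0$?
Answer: $0$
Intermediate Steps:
$J{\left(b \right)} = b^{2}$
$R = 0$ ($R = 0 + 0 = 0$)
$\frac{R}{J{\left(U{\left(5 \right)} \right)}} z{\left(\frac{6}{-3} \right)} = \frac{1}{3^{2}} \cdot 0 \cdot 2 = \frac{1}{9} \cdot 0 \cdot 2 = 0 \cdot 2 = 0$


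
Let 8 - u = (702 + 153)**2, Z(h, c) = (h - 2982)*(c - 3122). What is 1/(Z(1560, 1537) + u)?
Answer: 1/1522853 ≈ 6.5666e-7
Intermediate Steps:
Z(h, c) = (-3122 + c)*(-2982 + h) (Z(h, c) = (-2982 + h)*(-3122 + c) = (-3122 + c)*(-2982 + h))
u = -731017 (u = 8 - (702 + 153)**2 = 8 - 1*855**2 = 8 - 1*731025 = 8 - 731025 = -731017)
1/(Z(1560, 1537) + u) = 1/((9309804 - 3122*1560 - 2982*1537 + 1537*1560) - 731017) = 1/((9309804 - 4870320 - 4583334 + 2397720) - 731017) = 1/(2253870 - 731017) = 1/1522853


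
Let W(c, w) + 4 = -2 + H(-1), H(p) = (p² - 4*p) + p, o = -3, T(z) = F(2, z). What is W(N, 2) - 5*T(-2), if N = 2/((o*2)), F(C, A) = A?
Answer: 8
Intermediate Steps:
T(z) = z
H(p) = p² - 3*p
N = -⅓ (N = 2/((-3*2)) = 2/(-6) = 2*(-⅙) = -⅓ ≈ -0.33333)
W(c, w) = -2 (W(c, w) = -4 + (-2 - (-3 - 1)) = -4 + (-2 - 1*(-4)) = -4 + (-2 + 4) = -4 + 2 = -2)
W(N, 2) - 5*T(-2) = -2 - 5*(-2) = -2 + 10 = 8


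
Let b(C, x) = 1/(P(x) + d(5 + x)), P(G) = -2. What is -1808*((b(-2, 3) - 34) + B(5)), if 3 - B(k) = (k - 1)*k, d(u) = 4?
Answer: 91304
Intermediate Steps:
B(k) = 3 - k*(-1 + k) (B(k) = 3 - (k - 1)*k = 3 - (-1 + k)*k = 3 - k*(-1 + k))
b(C, x) = ½ (b(C, x) = 1/(-2 + 4) = 1/2 = ½)
-1808*((b(-2, 3) - 34) + B(5)) = -1808*((½ - 34) + (3 + 5 - 1*5²)) = -1808*(-67/2 + (3 + 5 - 1*25)) = -1808*(-67/2 + (3 + 5 - 25)) = -1808*(-67/2 - 17) = -1808*(-101/2) = 91304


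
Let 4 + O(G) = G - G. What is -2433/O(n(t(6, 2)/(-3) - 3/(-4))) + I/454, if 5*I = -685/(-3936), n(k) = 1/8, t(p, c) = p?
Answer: 1086908825/1786944 ≈ 608.25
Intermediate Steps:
n(k) = ⅛
I = 137/3936 (I = (-685/(-3936))/5 = (-685*(-1/3936))/5 = (⅕)*(685/3936) = 137/3936 ≈ 0.034807)
O(G) = -4 (O(G) = -4 + (G - G) = -4 + 0 = -4)
-2433/O(n(t(6, 2)/(-3) - 3/(-4))) + I/454 = -2433/(-4) + (137/3936)/454 = -2433*(-¼) + (137/3936)*(1/454) = 2433/4 + 137/1786944 = 1086908825/1786944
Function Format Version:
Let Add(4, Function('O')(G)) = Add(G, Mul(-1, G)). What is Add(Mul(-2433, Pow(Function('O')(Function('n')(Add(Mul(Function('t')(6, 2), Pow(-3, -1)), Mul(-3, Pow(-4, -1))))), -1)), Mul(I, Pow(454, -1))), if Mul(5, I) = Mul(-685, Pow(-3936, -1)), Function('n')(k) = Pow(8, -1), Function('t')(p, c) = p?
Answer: Rational(1086908825, 1786944) ≈ 608.25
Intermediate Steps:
Function('n')(k) = Rational(1, 8)
I = Rational(137, 3936) (I = Mul(Rational(1, 5), Mul(-685, Pow(-3936, -1))) = Mul(Rational(1, 5), Mul(-685, Rational(-1, 3936))) = Mul(Rational(1, 5), Rational(685, 3936)) = Rational(137, 3936) ≈ 0.034807)
Function('O')(G) = -4 (Function('O')(G) = Add(-4, Add(G, Mul(-1, G))) = Add(-4, 0) = -4)
Add(Mul(-2433, Pow(Function('O')(Function('n')(Add(Mul(Function('t')(6, 2), Pow(-3, -1)), Mul(-3, Pow(-4, -1))))), -1)), Mul(I, Pow(454, -1))) = Add(Mul(-2433, Pow(-4, -1)), Mul(Rational(137, 3936), Pow(454, -1))) = Add(Mul(-2433, Rational(-1, 4)), Mul(Rational(137, 3936), Rational(1, 454))) = Add(Rational(2433, 4), Rational(137, 1786944)) = Rational(1086908825, 1786944)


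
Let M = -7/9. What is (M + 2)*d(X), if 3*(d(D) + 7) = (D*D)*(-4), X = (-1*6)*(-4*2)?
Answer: -33869/9 ≈ -3763.2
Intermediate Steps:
X = 48 (X = -6*(-8) = 48)
M = -7/9 (M = -7*1/9 = -7/9 ≈ -0.77778)
d(D) = -7 - 4*D**2/3 (d(D) = -7 + ((D*D)*(-4))/3 = -7 + (D**2*(-4))/3 = -7 + (-4*D**2)/3 = -7 - 4*D**2/3)
(M + 2)*d(X) = (-7/9 + 2)*(-7 - 4/3*48**2) = 11*(-7 - 4/3*2304)/9 = 11*(-7 - 3072)/9 = (11/9)*(-3079) = -33869/9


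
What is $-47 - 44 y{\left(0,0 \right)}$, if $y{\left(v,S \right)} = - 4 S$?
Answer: $-47$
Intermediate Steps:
$-47 - 44 y{\left(0,0 \right)} = -47 - 44 \left(\left(-4\right) 0\right) = -47 - 0 = -47 + 0 = -47$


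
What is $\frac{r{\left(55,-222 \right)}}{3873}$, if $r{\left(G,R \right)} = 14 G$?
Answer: $\frac{770}{3873} \approx 0.19881$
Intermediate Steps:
$\frac{r{\left(55,-222 \right)}}{3873} = \frac{14 \cdot 55}{3873} = 770 \cdot \frac{1}{3873} = \frac{770}{3873}$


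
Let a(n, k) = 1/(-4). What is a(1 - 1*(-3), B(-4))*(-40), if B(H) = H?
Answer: 10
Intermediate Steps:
a(n, k) = -1/4 (a(n, k) = 1*(-1/4) = -1/4)
a(1 - 1*(-3), B(-4))*(-40) = -1/4*(-40) = 10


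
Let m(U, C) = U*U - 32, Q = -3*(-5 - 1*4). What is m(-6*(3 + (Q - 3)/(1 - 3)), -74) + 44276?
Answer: 47160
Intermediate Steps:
Q = 27 (Q = -3*(-5 - 4) = -3*(-9) = 27)
m(U, C) = -32 + U² (m(U, C) = U² - 32 = -32 + U²)
m(-6*(3 + (Q - 3)/(1 - 3)), -74) + 44276 = (-32 + (-6*(3 + (27 - 3)/(1 - 3)))²) + 44276 = (-32 + (-6*(3 + 24/(-2)))²) + 44276 = (-32 + (-6*(3 + 24*(-½)))²) + 44276 = (-32 + (-6*(3 - 12))²) + 44276 = (-32 + (-6*(-9))²) + 44276 = (-32 + 54²) + 44276 = (-32 + 2916) + 44276 = 2884 + 44276 = 47160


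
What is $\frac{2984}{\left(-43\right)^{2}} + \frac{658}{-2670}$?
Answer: $\frac{3375319}{2468415} \approx 1.3674$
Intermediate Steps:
$\frac{2984}{\left(-43\right)^{2}} + \frac{658}{-2670} = \frac{2984}{1849} + 658 \left(- \frac{1}{2670}\right) = 2984 \cdot \frac{1}{1849} - \frac{329}{1335} = \frac{2984}{1849} - \frac{329}{1335} = \frac{3375319}{2468415}$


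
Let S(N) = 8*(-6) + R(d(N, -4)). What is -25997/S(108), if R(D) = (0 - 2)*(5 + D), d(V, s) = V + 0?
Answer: 25997/274 ≈ 94.880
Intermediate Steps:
d(V, s) = V
R(D) = -10 - 2*D (R(D) = -2*(5 + D) = -10 - 2*D)
S(N) = -58 - 2*N (S(N) = 8*(-6) + (-10 - 2*N) = -48 + (-10 - 2*N) = -58 - 2*N)
-25997/S(108) = -25997/(-58 - 2*108) = -25997/(-58 - 216) = -25997/(-274) = -25997*(-1/274) = 25997/274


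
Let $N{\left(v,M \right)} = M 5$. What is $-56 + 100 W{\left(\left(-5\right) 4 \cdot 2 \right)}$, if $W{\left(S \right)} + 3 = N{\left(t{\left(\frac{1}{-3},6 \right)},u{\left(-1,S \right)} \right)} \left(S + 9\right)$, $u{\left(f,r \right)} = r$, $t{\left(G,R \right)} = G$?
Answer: $619644$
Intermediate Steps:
$N{\left(v,M \right)} = 5 M$
$W{\left(S \right)} = -3 + 5 S \left(9 + S\right)$ ($W{\left(S \right)} = -3 + 5 S \left(S + 9\right) = -3 + 5 S \left(9 + S\right)$)
$-56 + 100 W{\left(\left(-5\right) 4 \cdot 2 \right)} = -56 + 100 \left(-3 + 5 \left(\left(-5\right) 4 \cdot 2\right)^{2} + 45 \left(-5\right) 4 \cdot 2\right) = -56 + 100 \left(-3 + 5 \left(\left(-20\right) 2\right)^{2} + 45 \left(\left(-20\right) 2\right)\right) = -56 + 100 \left(-3 + 5 \left(-40\right)^{2} + 45 \left(-40\right)\right) = -56 + 100 \left(-3 + 5 \cdot 1600 - 1800\right) = -56 + 100 \left(-3 + 8000 - 1800\right) = -56 + 100 \cdot 6197 = -56 + 619700 = 619644$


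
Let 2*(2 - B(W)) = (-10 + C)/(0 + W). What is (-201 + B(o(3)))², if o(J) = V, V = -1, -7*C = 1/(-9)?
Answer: 660644209/15876 ≈ 41613.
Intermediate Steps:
C = 1/63 (C = -1/(7*(-9)) = -(-1)/(7*9) = -⅐*(-⅑) = 1/63 ≈ 0.015873)
o(J) = -1
B(W) = 2 + 629/(126*W) (B(W) = 2 - (-10 + 1/63)/(2*(0 + W)) = 2 - (-629)/(126*W) = 2 + 629/(126*W))
(-201 + B(o(3)))² = (-201 + (2 + (629/126)/(-1)))² = (-201 + (2 + (629/126)*(-1)))² = (-201 + (2 - 629/126))² = (-201 - 377/126)² = (-25703/126)² = 660644209/15876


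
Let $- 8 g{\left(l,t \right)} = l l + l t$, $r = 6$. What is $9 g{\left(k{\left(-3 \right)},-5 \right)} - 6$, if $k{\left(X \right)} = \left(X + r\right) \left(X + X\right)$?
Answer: $- \frac{1887}{4} \approx -471.75$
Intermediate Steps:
$k{\left(X \right)} = 2 X \left(6 + X\right)$ ($k{\left(X \right)} = \left(X + 6\right) \left(X + X\right) = \left(6 + X\right) 2 X = 2 X \left(6 + X\right)$)
$g{\left(l,t \right)} = - \frac{l^{2}}{8} - \frac{l t}{8}$ ($g{\left(l,t \right)} = - \frac{l l + l t}{8} = - \frac{l^{2} + l t}{8} = - \frac{l^{2}}{8} - \frac{l t}{8}$)
$9 g{\left(k{\left(-3 \right)},-5 \right)} - 6 = 9 \left(- \frac{2 \left(-3\right) \left(6 - 3\right) \left(2 \left(-3\right) \left(6 - 3\right) - 5\right)}{8}\right) - 6 = 9 \left(- \frac{2 \left(-3\right) 3 \left(2 \left(-3\right) 3 - 5\right)}{8}\right) - 6 = 9 \left(\left(- \frac{1}{8}\right) \left(-18\right) \left(-18 - 5\right)\right) - 6 = 9 \left(\left(- \frac{1}{8}\right) \left(-18\right) \left(-23\right)\right) - 6 = 9 \left(- \frac{207}{4}\right) - 6 = - \frac{1863}{4} - 6 = - \frac{1887}{4}$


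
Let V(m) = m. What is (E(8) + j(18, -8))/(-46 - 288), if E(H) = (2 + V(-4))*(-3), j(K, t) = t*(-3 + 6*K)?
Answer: 417/167 ≈ 2.4970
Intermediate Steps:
E(H) = 6 (E(H) = (2 - 4)*(-3) = -2*(-3) = 6)
(E(8) + j(18, -8))/(-46 - 288) = (6 + 3*(-8)*(-1 + 2*18))/(-46 - 288) = (6 + 3*(-8)*(-1 + 36))/(-334) = (6 + 3*(-8)*35)*(-1/334) = (6 - 840)*(-1/334) = -834*(-1/334) = 417/167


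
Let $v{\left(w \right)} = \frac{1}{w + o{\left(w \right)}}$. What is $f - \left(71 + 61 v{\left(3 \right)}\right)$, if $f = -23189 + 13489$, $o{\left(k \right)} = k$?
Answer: $- \frac{58687}{6} \approx -9781.2$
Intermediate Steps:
$f = -9700$
$v{\left(w \right)} = \frac{1}{2 w}$ ($v{\left(w \right)} = \frac{1}{w + w} = \frac{1}{2 w}$)
$f - \left(71 + 61 v{\left(3 \right)}\right) = -9700 - \left(71 + 61 \frac{1}{2 \cdot 3}\right) = -9700 - \left(71 + 61 \cdot \frac{1}{2} \cdot \frac{1}{3}\right) = -9700 - \left(71 + 61 \cdot \frac{1}{6}\right) = -9700 - \left(71 + \frac{61}{6}\right) = -9700 - \frac{487}{6} = - \frac{58687}{6}$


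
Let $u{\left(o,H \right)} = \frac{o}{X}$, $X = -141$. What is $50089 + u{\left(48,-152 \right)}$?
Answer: $\frac{2354167}{47} \approx 50089.0$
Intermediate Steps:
$u{\left(o,H \right)} = - \frac{o}{141}$ ($u{\left(o,H \right)} = \frac{o}{-141} = o \left(- \frac{1}{141}\right) = - \frac{o}{141}$)
$50089 + u{\left(48,-152 \right)} = 50089 - \frac{16}{47} = \frac{2354167}{47}$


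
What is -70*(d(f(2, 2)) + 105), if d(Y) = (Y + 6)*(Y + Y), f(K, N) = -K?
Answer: -6230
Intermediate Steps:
d(Y) = 2*Y*(6 + Y) (d(Y) = (6 + Y)*(2*Y) = 2*Y*(6 + Y))
-70*(d(f(2, 2)) + 105) = -70*(2*(-1*2)*(6 - 1*2) + 105) = -70*(2*(-2)*(6 - 2) + 105) = -70*(2*(-2)*4 + 105) = -70*(-16 + 105) = -70*89 = -6230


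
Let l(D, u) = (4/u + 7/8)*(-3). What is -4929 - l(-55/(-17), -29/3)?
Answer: -1143207/232 ≈ -4927.6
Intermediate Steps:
l(D, u) = -21/8 - 12/u (l(D, u) = (4/u + 7*(⅛))*(-3) = (4/u + 7/8)*(-3) = (7/8 + 4/u)*(-3) = -21/8 - 12/u)
-4929 - l(-55/(-17), -29/3) = -4929 - (-21/8 - 12/((-29/3))) = -4929 - (-21/8 - 12/((-29*⅓))) = -4929 - (-21/8 - 12/(-29/3)) = -4929 - (-21/8 - 12*(-3/29)) = -4929 - (-21/8 + 36/29) = -4929 - 1*(-321/232) = -4929 + 321/232 = -1143207/232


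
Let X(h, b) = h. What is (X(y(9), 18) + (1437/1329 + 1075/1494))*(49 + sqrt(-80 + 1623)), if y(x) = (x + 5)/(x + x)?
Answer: 83624233/661842 + 1706617*sqrt(1543)/661842 ≈ 227.64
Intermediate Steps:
y(x) = (5 + x)/(2*x) (y(x) = (5 + x)/((2*x)) = (5 + x)*(1/(2*x)) = (5 + x)/(2*x))
(X(y(9), 18) + (1437/1329 + 1075/1494))*(49 + sqrt(-80 + 1623)) = ((1/2)*(5 + 9)/9 + (1437/1329 + 1075/1494))*(49 + sqrt(-80 + 1623)) = ((1/2)*(1/9)*14 + (1437*(1/1329) + 1075*(1/1494)))*(49 + sqrt(1543)) = (7/9 + (479/443 + 1075/1494))*(49 + sqrt(1543)) = (7/9 + 1191851/661842)*(49 + sqrt(1543)) = 1706617*(49 + sqrt(1543))/661842 = 83624233/661842 + 1706617*sqrt(1543)/661842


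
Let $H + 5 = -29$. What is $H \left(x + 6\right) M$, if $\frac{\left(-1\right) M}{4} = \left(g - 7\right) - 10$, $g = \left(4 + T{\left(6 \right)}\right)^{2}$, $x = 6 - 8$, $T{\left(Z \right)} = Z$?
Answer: $45152$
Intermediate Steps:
$H = -34$ ($H = -5 - 29 = -34$)
$x = -2$
$g = 100$ ($g = \left(4 + 6\right)^{2} = 10^{2} = 100$)
$M = -332$ ($M = - 4 \left(\left(100 - 7\right) - 10\right) = - 4 \left(93 - 10\right) = \left(-4\right) 83 = -332$)
$H \left(x + 6\right) M = - 34 \left(-2 + 6\right) \left(-332\right) = \left(-34\right) 4 \left(-332\right) = \left(-136\right) \left(-332\right) = 45152$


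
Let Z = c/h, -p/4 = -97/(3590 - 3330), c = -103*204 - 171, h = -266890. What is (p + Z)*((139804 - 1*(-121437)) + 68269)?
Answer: 13821791215/26689 ≈ 5.1788e+5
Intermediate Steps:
c = -21183 (c = -21012 - 171 = -21183)
p = 97/65 (p = -4*(-97)/(3590 - 3330) = -4*(-97)/260 = -(-97)/65 = -4*(-97/260) = 97/65 ≈ 1.4923)
Z = 21183/266890 (Z = -21183/(-266890) = -21183*(-1/266890) = 21183/266890 ≈ 0.079370)
(p + Z)*((139804 - 1*(-121437)) + 68269) = (97/65 + 21183/266890)*((139804 - 1*(-121437)) + 68269) = 83893*((139804 + 121437) + 68269)/53378 = 83893*(261241 + 68269)/53378 = (83893/53378)*329510 = 13821791215/26689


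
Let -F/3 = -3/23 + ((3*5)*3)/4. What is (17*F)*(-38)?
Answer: 991287/46 ≈ 21550.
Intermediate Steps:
F = -3069/92 (F = -3*(-3/23 + ((3*5)*3)/4) = -3*(-3*1/23 + (15*3)*(¼)) = -3*(-3/23 + 45*(¼)) = -3*(-3/23 + 45/4) = -3*1023/92 = -3069/92 ≈ -33.359)
(17*F)*(-38) = (17*(-3069/92))*(-38) = -52173/92*(-38) = 991287/46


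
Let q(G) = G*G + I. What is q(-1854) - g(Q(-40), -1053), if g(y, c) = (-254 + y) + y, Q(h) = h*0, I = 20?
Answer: 3437590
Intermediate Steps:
Q(h) = 0
q(G) = 20 + G**2 (q(G) = G*G + 20 = G**2 + 20 = 20 + G**2)
g(y, c) = -254 + 2*y
q(-1854) - g(Q(-40), -1053) = (20 + (-1854)**2) - (-254 + 2*0) = (20 + 3437316) - (-254 + 0) = 3437336 - 1*(-254) = 3437336 + 254 = 3437590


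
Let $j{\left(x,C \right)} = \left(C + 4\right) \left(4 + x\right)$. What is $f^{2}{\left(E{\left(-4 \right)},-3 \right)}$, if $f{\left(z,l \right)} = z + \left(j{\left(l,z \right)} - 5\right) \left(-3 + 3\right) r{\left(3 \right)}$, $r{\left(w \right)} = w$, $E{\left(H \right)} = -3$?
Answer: $9$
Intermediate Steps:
$j{\left(x,C \right)} = \left(4 + C\right) \left(4 + x\right)$
$f{\left(z,l \right)} = z$ ($f{\left(z,l \right)} = z + \left(\left(16 + 4 z + 4 l + z l\right) - 5\right) \left(-3 + 3\right) 3 = z + \left(\left(16 + 4 z + 4 l + l z\right) - 5\right) 0 \cdot 3 = z + \left(\left(16 + 4 l + 4 z + l z\right) - 5\right) 0 \cdot 3 = z + \left(11 + 4 l + 4 z + l z\right) 0 \cdot 3 = z + 0 \cdot 3 = z + 0 = z$)
$f^{2}{\left(E{\left(-4 \right)},-3 \right)} = \left(-3\right)^{2} = 9$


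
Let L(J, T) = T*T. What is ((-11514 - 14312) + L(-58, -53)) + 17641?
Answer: -5376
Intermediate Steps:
L(J, T) = T²
((-11514 - 14312) + L(-58, -53)) + 17641 = ((-11514 - 14312) + (-53)²) + 17641 = (-25826 + 2809) + 17641 = -23017 + 17641 = -5376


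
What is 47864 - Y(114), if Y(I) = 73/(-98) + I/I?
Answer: 4690647/98 ≈ 47864.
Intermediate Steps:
Y(I) = 25/98 (Y(I) = 73*(-1/98) + 1 = -73/98 + 1 = 25/98)
47864 - Y(114) = 47864 - 1*25/98 = 47864 - 25/98 = 4690647/98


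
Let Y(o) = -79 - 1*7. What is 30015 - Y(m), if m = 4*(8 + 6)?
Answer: 30101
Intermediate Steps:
m = 56 (m = 4*14 = 56)
Y(o) = -86 (Y(o) = -79 - 7 = -86)
30015 - Y(m) = 30015 - 1*(-86) = 30015 + 86 = 30101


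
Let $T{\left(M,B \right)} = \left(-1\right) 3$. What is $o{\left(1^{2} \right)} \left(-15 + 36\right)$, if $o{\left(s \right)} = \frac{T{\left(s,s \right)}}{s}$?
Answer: $-63$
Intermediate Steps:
$T{\left(M,B \right)} = -3$
$o{\left(s \right)} = - \frac{3}{s}$
$o{\left(1^{2} \right)} \left(-15 + 36\right) = - \frac{3}{1^{2}} \left(-15 + 36\right) = - \frac{3}{1} \cdot 21 = \left(-3\right) 1 \cdot 21 = \left(-3\right) 21 = -63$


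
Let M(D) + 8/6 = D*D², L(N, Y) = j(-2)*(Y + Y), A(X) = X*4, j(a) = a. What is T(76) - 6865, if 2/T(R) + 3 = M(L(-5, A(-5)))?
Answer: -10544550749/1535987 ≈ -6865.0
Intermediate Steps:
A(X) = 4*X
L(N, Y) = -4*Y (L(N, Y) = -2*(Y + Y) = -4*Y)
M(D) = -4/3 + D³ (M(D) = -4/3 + D*D² = -4/3 + D³)
T(R) = 6/1535987 (T(R) = 2/(-3 + (-4/3 + (-16*(-5))³)) = 2/(-3 + (-4/3 + (-4*(-20))³)) = 2/(-3 + (-4/3 + 80³)) = 2/(-3 + (-4/3 + 512000)) = 2/(-3 + 1535996/3) = 2/(1535987/3) = 2*(3/1535987) = 6/1535987)
T(76) - 6865 = 6/1535987 - 6865 = -10544550749/1535987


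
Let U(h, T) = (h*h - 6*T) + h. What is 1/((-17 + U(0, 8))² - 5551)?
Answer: -1/1326 ≈ -0.00075415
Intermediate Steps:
U(h, T) = h + h² - 6*T (U(h, T) = (h² - 6*T) + h = h + h² - 6*T)
1/((-17 + U(0, 8))² - 5551) = 1/((-17 + (0 + 0² - 6*8))² - 5551) = 1/((-17 + (0 + 0 - 48))² - 5551) = 1/((-17 - 48)² - 5551) = 1/((-65)² - 5551) = 1/(4225 - 5551) = 1/(-1326) = -1/1326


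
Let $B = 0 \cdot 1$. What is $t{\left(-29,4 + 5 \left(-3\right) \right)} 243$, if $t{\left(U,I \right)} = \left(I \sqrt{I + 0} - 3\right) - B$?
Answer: $-729 - 2673 i \sqrt{11} \approx -729.0 - 8865.3 i$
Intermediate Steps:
$B = 0$
$t{\left(U,I \right)} = -3 + I^{\frac{3}{2}}$ ($t{\left(U,I \right)} = \left(I \sqrt{I + 0} - 3\right) - 0 = \left(I \sqrt{I} - 3\right) + 0 = \left(I^{\frac{3}{2}} - 3\right) + 0 = \left(-3 + I^{\frac{3}{2}}\right) + 0 = -3 + I^{\frac{3}{2}}$)
$t{\left(-29,4 + 5 \left(-3\right) \right)} 243 = \left(-3 + \left(4 + 5 \left(-3\right)\right)^{\frac{3}{2}}\right) 243 = \left(-3 + \left(4 - 15\right)^{\frac{3}{2}}\right) 243 = \left(-3 + \left(-11\right)^{\frac{3}{2}}\right) 243 = \left(-3 - 11 i \sqrt{11}\right) 243 = -729 - 2673 i \sqrt{11}$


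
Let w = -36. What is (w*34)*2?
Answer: -2448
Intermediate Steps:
(w*34)*2 = -36*34*2 = -1224*2 = -2448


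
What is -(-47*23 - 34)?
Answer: 1115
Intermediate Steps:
-(-47*23 - 34) = -(-1081 - 34) = -1*(-1115) = 1115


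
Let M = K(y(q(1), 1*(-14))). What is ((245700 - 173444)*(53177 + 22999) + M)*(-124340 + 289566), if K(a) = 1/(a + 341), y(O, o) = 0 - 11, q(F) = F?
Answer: 150056362062940853/165 ≈ 9.0943e+14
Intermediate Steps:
y(O, o) = -11
K(a) = 1/(341 + a)
M = 1/330 (M = 1/(341 - 11) = 1/330 ≈ 0.0030303)
((245700 - 173444)*(53177 + 22999) + M)*(-124340 + 289566) = ((245700 - 173444)*(53177 + 22999) + 1/330)*(-124340 + 289566) = (72256*76176 + 1/330)*165226 = (5504173056 + 1/330)*165226 = (1816377108481/330)*165226 = 150056362062940853/165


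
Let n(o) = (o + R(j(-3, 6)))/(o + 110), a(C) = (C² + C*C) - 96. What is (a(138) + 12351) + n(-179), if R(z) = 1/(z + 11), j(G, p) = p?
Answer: 19685127/391 ≈ 50346.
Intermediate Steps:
a(C) = -96 + 2*C² (a(C) = (C² + C²) - 96 = 2*C² - 96 = -96 + 2*C²)
R(z) = 1/(11 + z)
n(o) = (1/17 + o)/(110 + o) (n(o) = (o + 1/(11 + 6))/(o + 110) = (o + 1/17)/(110 + o) = (1/17 + o)/(110 + o))
(a(138) + 12351) + n(-179) = ((-96 + 2*138²) + 12351) + (1/17 - 179)/(110 - 179) = ((-96 + 2*19044) + 12351) - 3042/17/(-69) = ((-96 + 38088) + 12351) - 1/69*(-3042/17) = (37992 + 12351) + 1014/391 = 50343 + 1014/391 = 19685127/391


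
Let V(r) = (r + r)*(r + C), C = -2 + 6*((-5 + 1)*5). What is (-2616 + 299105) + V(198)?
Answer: 326585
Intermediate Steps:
C = -122 (C = -2 + 6*(-4*5) = -2 + 6*(-20) = -2 - 120 = -122)
V(r) = 2*r*(-122 + r) (V(r) = (r + r)*(r - 122) = (2*r)*(-122 + r) = 2*r*(-122 + r))
(-2616 + 299105) + V(198) = (-2616 + 299105) + 2*198*(-122 + 198) = 296489 + 2*198*76 = 296489 + 30096 = 326585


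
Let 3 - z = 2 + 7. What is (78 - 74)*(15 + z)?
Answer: 36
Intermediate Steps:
z = -6 (z = 3 - (2 + 7) = 3 - 1*9 = 3 - 9 = -6)
(78 - 74)*(15 + z) = (78 - 74)*(15 - 6) = 4*9 = 36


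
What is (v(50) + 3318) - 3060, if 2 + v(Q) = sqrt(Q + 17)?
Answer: 256 + sqrt(67) ≈ 264.19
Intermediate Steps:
v(Q) = -2 + sqrt(17 + Q) (v(Q) = -2 + sqrt(Q + 17) = -2 + sqrt(17 + Q))
(v(50) + 3318) - 3060 = ((-2 + sqrt(17 + 50)) + 3318) - 3060 = ((-2 + sqrt(67)) + 3318) - 3060 = (3316 + sqrt(67)) - 3060 = 256 + sqrt(67)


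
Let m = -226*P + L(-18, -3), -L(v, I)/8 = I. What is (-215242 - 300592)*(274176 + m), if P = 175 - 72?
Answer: -129434098948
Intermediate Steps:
L(v, I) = -8*I
P = 103
m = -23254 (m = -226*103 - 8*(-3) = -23278 + 24 = -23254)
(-215242 - 300592)*(274176 + m) = (-215242 - 300592)*(274176 - 23254) = -515834*250922 = -129434098948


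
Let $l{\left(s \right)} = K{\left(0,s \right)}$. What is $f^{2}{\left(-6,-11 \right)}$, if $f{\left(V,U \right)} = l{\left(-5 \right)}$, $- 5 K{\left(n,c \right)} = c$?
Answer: $1$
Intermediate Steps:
$K{\left(n,c \right)} = - \frac{c}{5}$
$l{\left(s \right)} = - \frac{s}{5}$
$f{\left(V,U \right)} = 1$ ($f{\left(V,U \right)} = \left(- \frac{1}{5}\right) \left(-5\right) = 1$)
$f^{2}{\left(-6,-11 \right)} = 1^{2} = 1$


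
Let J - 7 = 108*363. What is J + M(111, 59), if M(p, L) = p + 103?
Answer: 39425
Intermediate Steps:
M(p, L) = 103 + p
J = 39211 (J = 7 + 108*363 = 7 + 39204 = 39211)
J + M(111, 59) = 39211 + (103 + 111) = 39211 + 214 = 39425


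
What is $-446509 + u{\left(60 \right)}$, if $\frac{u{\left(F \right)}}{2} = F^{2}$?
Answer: $-439309$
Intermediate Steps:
$u{\left(F \right)} = 2 F^{2}$
$-446509 + u{\left(60 \right)} = -446509 + 2 \cdot 60^{2} = -446509 + 2 \cdot 3600 = -446509 + 7200 = -439309$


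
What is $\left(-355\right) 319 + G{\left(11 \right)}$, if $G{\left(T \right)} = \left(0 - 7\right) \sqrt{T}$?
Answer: $-113245 - 7 \sqrt{11} \approx -1.1327 \cdot 10^{5}$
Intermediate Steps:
$G{\left(T \right)} = - 7 \sqrt{T}$
$\left(-355\right) 319 + G{\left(11 \right)} = \left(-355\right) 319 - 7 \sqrt{11} = -113245 - 7 \sqrt{11}$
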